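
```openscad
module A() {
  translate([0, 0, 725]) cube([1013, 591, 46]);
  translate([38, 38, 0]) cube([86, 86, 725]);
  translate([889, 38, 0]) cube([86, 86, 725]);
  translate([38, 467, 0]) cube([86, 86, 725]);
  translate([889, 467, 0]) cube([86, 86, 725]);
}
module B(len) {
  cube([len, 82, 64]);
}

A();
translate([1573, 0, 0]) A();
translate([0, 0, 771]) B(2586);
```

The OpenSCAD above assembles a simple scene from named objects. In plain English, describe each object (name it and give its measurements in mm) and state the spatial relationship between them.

A is a rectangular dining table. The top is 1013×591×46 mm with its upper surface at z = 771 mm. It stands on four 86×86 mm square legs, each inset 38 mm from the nearest pair of top edges, running from the floor to the underside of the top.

B is a rectangular beam 2586 mm long (x), 82 mm deep (y), 64 mm thick (z).

The beam spans the tops of two tables placed 560 mm apart, resting at z = 771 mm.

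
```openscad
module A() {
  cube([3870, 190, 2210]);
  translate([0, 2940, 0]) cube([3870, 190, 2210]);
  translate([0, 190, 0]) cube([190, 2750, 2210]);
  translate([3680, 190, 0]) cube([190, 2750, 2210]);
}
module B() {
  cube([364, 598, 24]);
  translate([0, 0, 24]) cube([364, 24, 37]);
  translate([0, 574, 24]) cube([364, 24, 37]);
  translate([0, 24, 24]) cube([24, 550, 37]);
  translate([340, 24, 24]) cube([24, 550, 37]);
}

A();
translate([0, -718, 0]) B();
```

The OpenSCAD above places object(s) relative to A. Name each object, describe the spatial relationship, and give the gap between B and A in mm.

The open box's nearest face is 120 mm from the house frame's −y face.

A is a house frame. B is an open box. The open box is on the floor beside the house frame on its −y side. The gap between the open box and the house frame is 120 mm.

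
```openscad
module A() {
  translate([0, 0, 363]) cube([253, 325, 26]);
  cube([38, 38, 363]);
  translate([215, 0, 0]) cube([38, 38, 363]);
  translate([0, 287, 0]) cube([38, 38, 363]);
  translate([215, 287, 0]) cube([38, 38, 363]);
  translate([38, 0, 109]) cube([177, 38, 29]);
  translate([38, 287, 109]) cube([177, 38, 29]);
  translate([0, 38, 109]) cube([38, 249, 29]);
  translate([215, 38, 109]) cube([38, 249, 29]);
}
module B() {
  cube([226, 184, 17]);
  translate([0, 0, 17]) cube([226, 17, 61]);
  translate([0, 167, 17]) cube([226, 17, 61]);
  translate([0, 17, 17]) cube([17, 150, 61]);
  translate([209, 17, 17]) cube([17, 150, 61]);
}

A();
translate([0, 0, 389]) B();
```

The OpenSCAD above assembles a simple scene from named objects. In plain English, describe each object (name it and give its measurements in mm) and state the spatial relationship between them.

A is a four-legged stool. The seat is a 253×325×26 mm slab whose top surface is at z = 389 mm; four square legs, each 38×38 mm in cross-section, run from the floor (z = 0) to the underside of the seat, each flush with a corner of the seat. Four stretchers, 38 mm wide and 29 mm tall, connect adjacent legs with their undersides at z = 109 mm, each running between the inner faces of the legs it joins and aligned with the legs' outer faces on the other axis.

B is an open-topped rectangular box: outside dimensions 226×184×78 mm, with a uniform wall and base thickness of 17 mm. The base is a full 226×184 slab on the floor; four walls sit on top of the base. The front and back walls (the −y and +y sides) span the full width; the two side walls fit between them.

The open box is on top of the stool.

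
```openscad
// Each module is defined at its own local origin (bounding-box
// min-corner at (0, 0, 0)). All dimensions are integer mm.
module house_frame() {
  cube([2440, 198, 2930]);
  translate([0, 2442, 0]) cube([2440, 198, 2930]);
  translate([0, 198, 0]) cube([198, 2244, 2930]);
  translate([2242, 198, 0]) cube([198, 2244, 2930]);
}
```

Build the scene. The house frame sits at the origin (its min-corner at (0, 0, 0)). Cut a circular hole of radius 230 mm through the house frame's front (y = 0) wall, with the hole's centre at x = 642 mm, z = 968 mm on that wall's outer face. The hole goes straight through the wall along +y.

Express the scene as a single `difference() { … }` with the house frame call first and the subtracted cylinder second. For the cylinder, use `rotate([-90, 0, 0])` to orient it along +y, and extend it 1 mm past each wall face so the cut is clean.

difference() {
  house_frame();
  translate([642, -1, 968]) rotate([-90, 0, 0]) cylinder(h = 200, r = 230);
}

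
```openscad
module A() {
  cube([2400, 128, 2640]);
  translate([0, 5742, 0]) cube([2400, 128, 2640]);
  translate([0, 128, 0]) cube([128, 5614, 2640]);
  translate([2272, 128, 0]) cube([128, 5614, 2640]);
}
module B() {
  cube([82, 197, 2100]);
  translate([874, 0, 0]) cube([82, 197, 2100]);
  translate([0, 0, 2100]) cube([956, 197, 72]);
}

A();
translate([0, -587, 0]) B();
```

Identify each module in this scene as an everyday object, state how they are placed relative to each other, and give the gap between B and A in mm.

The door frame's nearest face is 390 mm from the house frame's −y face.

A is a house frame. B is a door frame. The door frame is on the floor beside the house frame on its −y side. The gap between the door frame and the house frame is 390 mm.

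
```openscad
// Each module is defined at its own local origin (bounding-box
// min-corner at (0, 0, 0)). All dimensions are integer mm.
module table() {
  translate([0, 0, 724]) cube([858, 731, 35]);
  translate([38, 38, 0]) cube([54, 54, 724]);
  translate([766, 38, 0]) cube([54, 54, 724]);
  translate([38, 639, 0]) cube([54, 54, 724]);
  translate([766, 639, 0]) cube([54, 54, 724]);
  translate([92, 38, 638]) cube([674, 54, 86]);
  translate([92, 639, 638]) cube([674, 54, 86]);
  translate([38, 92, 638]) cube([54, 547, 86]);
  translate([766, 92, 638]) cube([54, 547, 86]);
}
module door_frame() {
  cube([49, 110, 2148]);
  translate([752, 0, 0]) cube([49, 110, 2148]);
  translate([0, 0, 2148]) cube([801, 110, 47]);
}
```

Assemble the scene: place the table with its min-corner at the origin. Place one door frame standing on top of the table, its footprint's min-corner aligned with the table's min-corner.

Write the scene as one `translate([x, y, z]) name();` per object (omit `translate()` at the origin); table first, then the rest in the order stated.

table();
translate([0, 0, 759]) door_frame();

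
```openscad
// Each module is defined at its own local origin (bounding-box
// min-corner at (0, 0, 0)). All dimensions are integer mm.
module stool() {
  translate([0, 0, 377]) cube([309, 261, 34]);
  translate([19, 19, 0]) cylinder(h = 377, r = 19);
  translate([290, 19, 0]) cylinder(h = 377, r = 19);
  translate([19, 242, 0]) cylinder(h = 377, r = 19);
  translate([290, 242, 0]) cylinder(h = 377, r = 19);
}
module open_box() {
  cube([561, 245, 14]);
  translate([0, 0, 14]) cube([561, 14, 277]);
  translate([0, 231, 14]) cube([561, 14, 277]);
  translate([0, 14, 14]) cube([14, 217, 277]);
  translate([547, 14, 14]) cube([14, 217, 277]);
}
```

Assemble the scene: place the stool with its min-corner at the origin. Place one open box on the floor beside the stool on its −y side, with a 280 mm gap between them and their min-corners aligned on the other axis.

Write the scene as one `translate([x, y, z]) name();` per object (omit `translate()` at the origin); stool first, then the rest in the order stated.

stool();
translate([0, -525, 0]) open_box();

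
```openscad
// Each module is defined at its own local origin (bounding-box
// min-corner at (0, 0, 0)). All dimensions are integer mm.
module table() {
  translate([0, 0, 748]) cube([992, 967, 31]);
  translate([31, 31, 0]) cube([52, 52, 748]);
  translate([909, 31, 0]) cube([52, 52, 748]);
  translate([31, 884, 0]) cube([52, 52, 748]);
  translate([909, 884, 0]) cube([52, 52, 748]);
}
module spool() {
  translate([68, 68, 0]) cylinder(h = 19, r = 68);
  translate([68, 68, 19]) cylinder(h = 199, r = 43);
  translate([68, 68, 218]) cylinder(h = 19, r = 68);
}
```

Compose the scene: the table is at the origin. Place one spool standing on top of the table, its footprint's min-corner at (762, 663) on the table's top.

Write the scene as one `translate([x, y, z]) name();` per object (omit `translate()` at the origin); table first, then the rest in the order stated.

table();
translate([762, 663, 779]) spool();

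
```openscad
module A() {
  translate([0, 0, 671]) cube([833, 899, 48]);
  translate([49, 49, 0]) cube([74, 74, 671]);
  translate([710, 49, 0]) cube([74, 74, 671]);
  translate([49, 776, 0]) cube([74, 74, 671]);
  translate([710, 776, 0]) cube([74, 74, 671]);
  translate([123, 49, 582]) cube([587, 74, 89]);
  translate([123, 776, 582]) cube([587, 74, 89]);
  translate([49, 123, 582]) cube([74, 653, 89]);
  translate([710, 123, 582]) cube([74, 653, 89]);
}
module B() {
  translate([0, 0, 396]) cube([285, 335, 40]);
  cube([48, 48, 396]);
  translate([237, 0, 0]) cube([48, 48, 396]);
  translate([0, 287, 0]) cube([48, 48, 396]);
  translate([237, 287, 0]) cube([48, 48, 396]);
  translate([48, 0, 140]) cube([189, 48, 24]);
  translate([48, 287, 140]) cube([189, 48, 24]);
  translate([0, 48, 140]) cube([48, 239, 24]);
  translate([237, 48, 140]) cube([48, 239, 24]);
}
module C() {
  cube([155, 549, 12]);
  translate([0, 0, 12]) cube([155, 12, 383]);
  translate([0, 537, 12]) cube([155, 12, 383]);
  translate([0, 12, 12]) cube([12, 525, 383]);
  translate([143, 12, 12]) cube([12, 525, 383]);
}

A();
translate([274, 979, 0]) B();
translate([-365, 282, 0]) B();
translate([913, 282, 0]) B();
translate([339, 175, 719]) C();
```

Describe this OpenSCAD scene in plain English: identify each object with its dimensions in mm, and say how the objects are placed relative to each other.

A is a table with a 833×899 mm rectangular top, 48 mm thick, top surface at z = 719 mm, supported by four 74×74 mm square legs, each inset 49 mm from the nearest pair of top edges, running from the floor. Four apron rails, 74 mm thick and 89 mm tall, run between adjacent legs with their top edges flush with the underside of the top and their outer faces flush with the legs' outer faces.

B is a four-legged stool. The seat is 285×335 mm, 40 mm thick, top at z = 436 mm. It stands on four square legs, each 48×48 mm in cross-section, from z = 0 to the seat underside, each flush with a corner of the seat. Four stretchers, 48 mm wide and 24 mm tall, connect adjacent legs with their undersides at z = 140 mm, each running between the inner faces of the legs it joins and aligned with the legs' outer faces on the other axis.

C is an open-topped rectangular box: outside dimensions 155×549×395 mm, with a uniform wall and base thickness of 12 mm. The base is a full 155×549 slab on the floor; four walls sit on top of the base. The front and back walls (the −y and +y sides) span the full width; the two side walls fit between them.

Three stools sit around the table at the +y, −x, +x sides. The open box is on top of the table, centred.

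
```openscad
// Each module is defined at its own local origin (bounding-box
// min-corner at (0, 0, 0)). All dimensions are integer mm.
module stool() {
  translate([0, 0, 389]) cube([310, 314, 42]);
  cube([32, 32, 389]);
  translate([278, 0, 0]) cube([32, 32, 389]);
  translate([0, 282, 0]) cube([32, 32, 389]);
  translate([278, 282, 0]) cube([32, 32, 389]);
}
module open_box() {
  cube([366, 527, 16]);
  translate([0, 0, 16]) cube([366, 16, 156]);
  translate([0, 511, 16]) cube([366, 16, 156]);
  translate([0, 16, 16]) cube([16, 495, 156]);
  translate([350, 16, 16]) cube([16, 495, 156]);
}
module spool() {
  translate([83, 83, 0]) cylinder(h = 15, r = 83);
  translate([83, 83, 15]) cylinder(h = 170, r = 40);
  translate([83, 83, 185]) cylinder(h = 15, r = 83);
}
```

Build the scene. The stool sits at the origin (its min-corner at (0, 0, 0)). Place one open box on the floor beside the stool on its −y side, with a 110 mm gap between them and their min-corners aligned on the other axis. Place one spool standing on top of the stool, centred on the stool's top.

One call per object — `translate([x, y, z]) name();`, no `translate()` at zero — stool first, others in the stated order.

stool();
translate([0, -637, 0]) open_box();
translate([72, 74, 431]) spool();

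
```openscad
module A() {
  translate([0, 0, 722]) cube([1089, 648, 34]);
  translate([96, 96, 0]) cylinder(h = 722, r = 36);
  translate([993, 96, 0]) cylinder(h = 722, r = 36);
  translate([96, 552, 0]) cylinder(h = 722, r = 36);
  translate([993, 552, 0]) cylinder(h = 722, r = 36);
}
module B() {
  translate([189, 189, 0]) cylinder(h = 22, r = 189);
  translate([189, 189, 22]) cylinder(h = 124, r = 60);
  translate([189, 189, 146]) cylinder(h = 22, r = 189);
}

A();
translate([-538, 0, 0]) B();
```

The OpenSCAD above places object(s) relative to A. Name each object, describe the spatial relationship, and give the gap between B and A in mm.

The spool's nearest face is 160 mm from the table's −x face.

A is a table. B is a spool. The spool is on the floor beside the table on its −x side. The gap between the spool and the table is 160 mm.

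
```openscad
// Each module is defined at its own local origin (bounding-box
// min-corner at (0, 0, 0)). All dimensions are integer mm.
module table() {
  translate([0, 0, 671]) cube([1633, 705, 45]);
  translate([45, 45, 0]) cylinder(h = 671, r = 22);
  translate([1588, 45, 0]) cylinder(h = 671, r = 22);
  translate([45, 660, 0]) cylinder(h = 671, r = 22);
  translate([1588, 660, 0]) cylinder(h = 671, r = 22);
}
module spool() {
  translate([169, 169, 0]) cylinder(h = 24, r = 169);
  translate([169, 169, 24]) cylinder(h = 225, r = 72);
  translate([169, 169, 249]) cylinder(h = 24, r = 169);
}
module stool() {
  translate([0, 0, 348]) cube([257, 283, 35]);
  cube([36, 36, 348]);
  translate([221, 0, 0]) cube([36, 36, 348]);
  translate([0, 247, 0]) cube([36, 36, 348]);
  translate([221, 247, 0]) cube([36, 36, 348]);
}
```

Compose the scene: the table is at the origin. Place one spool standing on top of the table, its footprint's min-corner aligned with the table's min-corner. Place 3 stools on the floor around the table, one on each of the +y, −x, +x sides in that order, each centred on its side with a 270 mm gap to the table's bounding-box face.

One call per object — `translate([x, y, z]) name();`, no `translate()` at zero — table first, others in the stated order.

table();
translate([0, 0, 716]) spool();
translate([688, 975, 0]) stool();
translate([-527, 211, 0]) stool();
translate([1903, 211, 0]) stool();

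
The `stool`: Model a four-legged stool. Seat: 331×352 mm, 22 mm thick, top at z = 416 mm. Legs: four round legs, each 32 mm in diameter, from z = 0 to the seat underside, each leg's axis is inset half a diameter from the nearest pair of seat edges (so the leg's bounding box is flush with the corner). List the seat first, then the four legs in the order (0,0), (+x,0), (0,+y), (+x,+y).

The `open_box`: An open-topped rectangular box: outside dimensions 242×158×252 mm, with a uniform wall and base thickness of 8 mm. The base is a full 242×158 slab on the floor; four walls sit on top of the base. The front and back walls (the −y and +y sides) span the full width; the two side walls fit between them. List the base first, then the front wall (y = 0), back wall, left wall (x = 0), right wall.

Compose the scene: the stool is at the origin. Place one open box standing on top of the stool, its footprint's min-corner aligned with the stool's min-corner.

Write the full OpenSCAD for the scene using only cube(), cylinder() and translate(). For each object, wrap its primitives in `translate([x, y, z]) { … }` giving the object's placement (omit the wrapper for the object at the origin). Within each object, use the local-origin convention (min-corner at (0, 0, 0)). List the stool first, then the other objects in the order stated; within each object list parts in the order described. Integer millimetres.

translate([0, 0, 394]) cube([331, 352, 22]);
translate([16, 16, 0]) cylinder(h = 394, r = 16);
translate([315, 16, 0]) cylinder(h = 394, r = 16);
translate([16, 336, 0]) cylinder(h = 394, r = 16);
translate([315, 336, 0]) cylinder(h = 394, r = 16);
translate([0, 0, 416]) {
  cube([242, 158, 8]);
  translate([0, 0, 8]) cube([242, 8, 244]);
  translate([0, 150, 8]) cube([242, 8, 244]);
  translate([0, 8, 8]) cube([8, 142, 244]);
  translate([234, 8, 8]) cube([8, 142, 244]);
}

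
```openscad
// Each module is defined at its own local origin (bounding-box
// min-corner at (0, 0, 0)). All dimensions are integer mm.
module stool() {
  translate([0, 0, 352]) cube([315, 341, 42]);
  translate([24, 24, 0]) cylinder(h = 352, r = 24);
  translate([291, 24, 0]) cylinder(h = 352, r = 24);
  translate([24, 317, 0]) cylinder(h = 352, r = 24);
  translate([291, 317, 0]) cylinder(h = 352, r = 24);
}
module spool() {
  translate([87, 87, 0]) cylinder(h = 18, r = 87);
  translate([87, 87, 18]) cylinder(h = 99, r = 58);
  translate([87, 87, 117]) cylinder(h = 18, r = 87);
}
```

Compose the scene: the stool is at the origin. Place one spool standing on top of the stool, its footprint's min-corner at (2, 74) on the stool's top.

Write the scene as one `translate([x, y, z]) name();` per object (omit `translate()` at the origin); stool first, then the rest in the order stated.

stool();
translate([2, 74, 394]) spool();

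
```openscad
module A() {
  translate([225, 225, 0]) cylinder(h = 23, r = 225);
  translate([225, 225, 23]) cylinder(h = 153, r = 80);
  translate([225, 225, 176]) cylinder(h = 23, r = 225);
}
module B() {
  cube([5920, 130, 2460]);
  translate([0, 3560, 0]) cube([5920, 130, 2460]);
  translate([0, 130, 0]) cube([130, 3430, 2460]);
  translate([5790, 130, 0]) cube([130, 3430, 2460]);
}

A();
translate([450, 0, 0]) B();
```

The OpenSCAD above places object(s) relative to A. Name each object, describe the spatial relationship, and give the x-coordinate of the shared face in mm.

The spool's +x face and the house frame's −x face are both at x = 450 mm.

A is a spool. B is a house frame. The house frame is against the spool's +x side, with their −y faces flush. The x-coordinate of the shared face is 450 mm.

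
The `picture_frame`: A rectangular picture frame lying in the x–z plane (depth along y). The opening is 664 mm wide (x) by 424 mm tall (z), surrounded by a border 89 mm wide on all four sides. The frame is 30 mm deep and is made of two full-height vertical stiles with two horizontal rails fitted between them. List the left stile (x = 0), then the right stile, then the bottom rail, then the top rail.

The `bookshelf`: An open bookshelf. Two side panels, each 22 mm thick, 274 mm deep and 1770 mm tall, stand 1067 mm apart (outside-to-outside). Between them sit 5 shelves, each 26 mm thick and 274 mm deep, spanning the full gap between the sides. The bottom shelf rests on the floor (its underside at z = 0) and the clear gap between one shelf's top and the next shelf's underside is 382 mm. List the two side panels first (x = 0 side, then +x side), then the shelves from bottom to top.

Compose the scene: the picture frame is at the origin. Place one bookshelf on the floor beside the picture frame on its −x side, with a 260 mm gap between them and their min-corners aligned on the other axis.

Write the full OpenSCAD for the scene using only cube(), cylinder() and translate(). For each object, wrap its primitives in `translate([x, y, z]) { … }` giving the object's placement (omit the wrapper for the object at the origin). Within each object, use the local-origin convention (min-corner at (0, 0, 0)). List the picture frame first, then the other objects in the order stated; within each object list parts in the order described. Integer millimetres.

cube([89, 30, 602]);
translate([753, 0, 0]) cube([89, 30, 602]);
translate([89, 0, 0]) cube([664, 30, 89]);
translate([89, 0, 513]) cube([664, 30, 89]);
translate([-1327, 0, 0]) {
  cube([22, 274, 1770]);
  translate([1045, 0, 0]) cube([22, 274, 1770]);
  translate([22, 0, 0]) cube([1023, 274, 26]);
  translate([22, 0, 408]) cube([1023, 274, 26]);
  translate([22, 0, 816]) cube([1023, 274, 26]);
  translate([22, 0, 1224]) cube([1023, 274, 26]);
  translate([22, 0, 1632]) cube([1023, 274, 26]);
}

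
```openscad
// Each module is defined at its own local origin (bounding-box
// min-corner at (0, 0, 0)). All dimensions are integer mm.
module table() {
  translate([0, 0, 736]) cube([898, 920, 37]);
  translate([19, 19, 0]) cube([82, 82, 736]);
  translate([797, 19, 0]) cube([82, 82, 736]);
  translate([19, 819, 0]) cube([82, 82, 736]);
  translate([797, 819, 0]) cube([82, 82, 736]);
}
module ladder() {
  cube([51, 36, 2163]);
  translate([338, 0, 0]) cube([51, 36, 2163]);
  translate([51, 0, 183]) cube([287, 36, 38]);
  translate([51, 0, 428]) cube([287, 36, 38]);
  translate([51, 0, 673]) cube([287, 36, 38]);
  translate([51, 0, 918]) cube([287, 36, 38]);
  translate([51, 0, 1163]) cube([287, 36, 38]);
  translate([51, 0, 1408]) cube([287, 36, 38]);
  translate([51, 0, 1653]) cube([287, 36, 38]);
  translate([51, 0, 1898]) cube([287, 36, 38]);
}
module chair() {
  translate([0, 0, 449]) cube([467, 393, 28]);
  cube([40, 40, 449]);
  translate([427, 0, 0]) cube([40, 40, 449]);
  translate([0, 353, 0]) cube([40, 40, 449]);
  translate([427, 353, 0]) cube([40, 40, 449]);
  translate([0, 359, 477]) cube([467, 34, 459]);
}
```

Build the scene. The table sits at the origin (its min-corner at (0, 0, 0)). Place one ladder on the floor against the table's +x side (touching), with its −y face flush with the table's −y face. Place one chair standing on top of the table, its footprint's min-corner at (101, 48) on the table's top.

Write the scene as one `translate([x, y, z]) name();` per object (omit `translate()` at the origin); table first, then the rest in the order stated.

table();
translate([898, 0, 0]) ladder();
translate([101, 48, 773]) chair();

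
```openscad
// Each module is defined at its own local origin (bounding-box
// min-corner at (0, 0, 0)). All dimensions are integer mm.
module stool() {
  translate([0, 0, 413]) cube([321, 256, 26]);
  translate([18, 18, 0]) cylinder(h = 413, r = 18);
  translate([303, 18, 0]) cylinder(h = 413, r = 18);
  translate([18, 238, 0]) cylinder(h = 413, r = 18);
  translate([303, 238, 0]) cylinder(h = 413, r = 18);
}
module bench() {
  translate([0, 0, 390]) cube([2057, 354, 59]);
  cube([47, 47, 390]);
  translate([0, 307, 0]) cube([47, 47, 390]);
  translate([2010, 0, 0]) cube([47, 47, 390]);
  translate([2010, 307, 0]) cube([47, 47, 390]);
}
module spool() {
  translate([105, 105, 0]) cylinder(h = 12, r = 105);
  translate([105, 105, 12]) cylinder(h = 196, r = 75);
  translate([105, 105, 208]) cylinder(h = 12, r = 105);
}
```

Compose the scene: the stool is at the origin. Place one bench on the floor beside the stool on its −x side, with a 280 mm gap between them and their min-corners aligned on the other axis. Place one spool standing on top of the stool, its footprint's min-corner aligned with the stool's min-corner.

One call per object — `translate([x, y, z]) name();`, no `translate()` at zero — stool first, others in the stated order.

stool();
translate([-2337, 0, 0]) bench();
translate([0, 0, 439]) spool();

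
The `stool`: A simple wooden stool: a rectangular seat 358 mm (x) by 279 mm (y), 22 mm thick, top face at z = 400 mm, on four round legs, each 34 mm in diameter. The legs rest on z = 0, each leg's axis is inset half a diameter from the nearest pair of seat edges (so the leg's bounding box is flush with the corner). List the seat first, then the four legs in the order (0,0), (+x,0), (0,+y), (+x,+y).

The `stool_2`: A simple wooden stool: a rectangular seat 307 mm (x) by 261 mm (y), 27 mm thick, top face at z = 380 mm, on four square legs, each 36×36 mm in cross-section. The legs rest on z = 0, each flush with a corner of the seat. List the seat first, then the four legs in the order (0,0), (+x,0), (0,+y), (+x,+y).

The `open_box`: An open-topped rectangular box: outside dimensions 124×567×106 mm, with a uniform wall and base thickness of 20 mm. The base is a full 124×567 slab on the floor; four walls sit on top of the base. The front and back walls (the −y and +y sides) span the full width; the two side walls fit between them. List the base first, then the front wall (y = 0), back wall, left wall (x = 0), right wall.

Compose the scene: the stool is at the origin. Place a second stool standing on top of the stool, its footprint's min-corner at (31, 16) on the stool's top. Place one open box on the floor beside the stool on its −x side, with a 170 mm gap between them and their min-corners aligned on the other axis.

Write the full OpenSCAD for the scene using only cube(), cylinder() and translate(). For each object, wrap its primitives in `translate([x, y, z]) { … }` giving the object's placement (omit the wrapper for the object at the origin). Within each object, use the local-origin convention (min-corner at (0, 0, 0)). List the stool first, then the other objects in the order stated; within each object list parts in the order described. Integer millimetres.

translate([0, 0, 378]) cube([358, 279, 22]);
translate([17, 17, 0]) cylinder(h = 378, r = 17);
translate([341, 17, 0]) cylinder(h = 378, r = 17);
translate([17, 262, 0]) cylinder(h = 378, r = 17);
translate([341, 262, 0]) cylinder(h = 378, r = 17);
translate([31, 16, 400]) {
  translate([0, 0, 353]) cube([307, 261, 27]);
  cube([36, 36, 353]);
  translate([271, 0, 0]) cube([36, 36, 353]);
  translate([0, 225, 0]) cube([36, 36, 353]);
  translate([271, 225, 0]) cube([36, 36, 353]);
}
translate([-294, 0, 0]) {
  cube([124, 567, 20]);
  translate([0, 0, 20]) cube([124, 20, 86]);
  translate([0, 547, 20]) cube([124, 20, 86]);
  translate([0, 20, 20]) cube([20, 527, 86]);
  translate([104, 20, 20]) cube([20, 527, 86]);
}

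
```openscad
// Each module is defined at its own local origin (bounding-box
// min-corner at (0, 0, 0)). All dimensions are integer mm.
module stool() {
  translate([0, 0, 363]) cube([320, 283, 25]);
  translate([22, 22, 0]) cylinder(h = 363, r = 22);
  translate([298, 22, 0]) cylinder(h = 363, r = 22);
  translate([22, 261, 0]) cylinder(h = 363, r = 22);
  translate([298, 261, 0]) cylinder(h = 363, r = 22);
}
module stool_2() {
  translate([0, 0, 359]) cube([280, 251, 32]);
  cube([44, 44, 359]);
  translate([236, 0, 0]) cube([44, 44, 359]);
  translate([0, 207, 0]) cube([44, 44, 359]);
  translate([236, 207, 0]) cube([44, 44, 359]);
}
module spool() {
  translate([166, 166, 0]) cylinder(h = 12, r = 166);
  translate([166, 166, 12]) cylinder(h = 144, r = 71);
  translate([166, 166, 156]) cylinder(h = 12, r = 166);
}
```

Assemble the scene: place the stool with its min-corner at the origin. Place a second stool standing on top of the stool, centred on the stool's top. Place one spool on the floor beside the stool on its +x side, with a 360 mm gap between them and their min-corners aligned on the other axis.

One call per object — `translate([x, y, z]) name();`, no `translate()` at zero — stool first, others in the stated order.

stool();
translate([20, 16, 388]) stool_2();
translate([680, 0, 0]) spool();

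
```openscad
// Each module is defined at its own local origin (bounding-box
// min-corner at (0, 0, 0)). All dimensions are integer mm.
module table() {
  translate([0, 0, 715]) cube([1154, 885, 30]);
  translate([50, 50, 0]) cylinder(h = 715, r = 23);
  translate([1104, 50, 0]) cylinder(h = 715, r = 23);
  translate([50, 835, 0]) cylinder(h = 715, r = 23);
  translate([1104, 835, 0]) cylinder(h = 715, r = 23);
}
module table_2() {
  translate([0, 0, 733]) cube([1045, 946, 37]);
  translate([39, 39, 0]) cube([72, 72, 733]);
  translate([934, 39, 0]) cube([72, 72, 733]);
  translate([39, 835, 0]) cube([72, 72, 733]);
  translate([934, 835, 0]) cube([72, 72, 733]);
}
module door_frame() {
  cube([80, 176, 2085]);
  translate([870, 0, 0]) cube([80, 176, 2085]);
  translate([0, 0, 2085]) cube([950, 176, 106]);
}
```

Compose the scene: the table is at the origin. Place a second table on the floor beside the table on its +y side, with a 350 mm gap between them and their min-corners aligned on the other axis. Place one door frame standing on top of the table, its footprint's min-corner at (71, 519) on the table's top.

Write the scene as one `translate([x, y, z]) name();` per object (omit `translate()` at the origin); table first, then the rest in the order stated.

table();
translate([0, 1235, 0]) table_2();
translate([71, 519, 745]) door_frame();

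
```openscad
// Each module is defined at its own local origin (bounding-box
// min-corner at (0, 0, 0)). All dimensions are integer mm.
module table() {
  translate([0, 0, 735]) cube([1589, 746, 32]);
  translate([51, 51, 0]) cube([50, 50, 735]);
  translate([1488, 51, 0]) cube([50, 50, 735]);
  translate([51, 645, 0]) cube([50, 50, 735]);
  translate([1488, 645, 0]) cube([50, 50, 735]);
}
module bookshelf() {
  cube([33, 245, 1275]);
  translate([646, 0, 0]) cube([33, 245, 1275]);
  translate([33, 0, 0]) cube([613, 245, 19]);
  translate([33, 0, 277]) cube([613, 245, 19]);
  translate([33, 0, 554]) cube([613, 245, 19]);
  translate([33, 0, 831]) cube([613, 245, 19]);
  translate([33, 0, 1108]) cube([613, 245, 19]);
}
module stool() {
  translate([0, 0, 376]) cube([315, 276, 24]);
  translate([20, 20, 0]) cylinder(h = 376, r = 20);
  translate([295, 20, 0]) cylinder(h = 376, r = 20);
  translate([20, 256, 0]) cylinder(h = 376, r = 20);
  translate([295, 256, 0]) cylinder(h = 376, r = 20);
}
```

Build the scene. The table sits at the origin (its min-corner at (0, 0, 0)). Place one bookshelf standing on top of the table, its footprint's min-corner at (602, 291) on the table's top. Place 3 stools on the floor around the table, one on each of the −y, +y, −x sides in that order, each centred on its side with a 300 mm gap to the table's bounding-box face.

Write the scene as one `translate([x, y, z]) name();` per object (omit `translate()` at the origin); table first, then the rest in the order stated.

table();
translate([602, 291, 767]) bookshelf();
translate([637, -576, 0]) stool();
translate([637, 1046, 0]) stool();
translate([-615, 235, 0]) stool();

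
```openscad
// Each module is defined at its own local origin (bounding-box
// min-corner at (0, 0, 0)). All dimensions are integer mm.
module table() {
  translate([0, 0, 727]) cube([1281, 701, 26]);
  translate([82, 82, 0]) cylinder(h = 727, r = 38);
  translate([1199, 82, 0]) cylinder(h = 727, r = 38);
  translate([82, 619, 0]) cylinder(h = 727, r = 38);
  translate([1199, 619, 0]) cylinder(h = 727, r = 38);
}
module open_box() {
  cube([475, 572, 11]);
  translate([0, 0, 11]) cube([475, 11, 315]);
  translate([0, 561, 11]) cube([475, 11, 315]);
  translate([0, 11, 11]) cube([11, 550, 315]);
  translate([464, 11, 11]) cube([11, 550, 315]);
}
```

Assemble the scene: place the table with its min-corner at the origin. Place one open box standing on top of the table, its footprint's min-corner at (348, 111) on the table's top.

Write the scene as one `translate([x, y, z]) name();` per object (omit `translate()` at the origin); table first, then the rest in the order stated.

table();
translate([348, 111, 753]) open_box();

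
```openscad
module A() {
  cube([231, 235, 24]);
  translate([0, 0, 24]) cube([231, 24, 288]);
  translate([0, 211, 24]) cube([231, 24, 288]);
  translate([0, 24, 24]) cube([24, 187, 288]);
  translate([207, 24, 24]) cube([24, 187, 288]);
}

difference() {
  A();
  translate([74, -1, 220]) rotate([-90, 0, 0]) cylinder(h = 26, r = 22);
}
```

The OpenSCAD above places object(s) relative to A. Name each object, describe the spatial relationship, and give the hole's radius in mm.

A is an open box. The open box has a circular hole through its front wall. The hole's radius is 22 mm.

The subtracted cylinder has r = 22 mm.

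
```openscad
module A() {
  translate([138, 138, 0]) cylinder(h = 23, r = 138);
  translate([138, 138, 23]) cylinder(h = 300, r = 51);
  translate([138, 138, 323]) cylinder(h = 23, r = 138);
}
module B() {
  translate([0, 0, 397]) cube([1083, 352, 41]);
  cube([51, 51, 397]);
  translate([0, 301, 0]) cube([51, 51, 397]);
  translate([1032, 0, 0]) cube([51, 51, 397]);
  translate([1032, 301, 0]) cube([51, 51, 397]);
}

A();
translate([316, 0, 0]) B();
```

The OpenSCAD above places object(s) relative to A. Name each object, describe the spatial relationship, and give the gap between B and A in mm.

A is a spool. B is a bench. The bench is on the floor beside the spool on its +x side. The gap between the bench and the spool is 40 mm.

The bench's nearest face is 40 mm from the spool's +x face.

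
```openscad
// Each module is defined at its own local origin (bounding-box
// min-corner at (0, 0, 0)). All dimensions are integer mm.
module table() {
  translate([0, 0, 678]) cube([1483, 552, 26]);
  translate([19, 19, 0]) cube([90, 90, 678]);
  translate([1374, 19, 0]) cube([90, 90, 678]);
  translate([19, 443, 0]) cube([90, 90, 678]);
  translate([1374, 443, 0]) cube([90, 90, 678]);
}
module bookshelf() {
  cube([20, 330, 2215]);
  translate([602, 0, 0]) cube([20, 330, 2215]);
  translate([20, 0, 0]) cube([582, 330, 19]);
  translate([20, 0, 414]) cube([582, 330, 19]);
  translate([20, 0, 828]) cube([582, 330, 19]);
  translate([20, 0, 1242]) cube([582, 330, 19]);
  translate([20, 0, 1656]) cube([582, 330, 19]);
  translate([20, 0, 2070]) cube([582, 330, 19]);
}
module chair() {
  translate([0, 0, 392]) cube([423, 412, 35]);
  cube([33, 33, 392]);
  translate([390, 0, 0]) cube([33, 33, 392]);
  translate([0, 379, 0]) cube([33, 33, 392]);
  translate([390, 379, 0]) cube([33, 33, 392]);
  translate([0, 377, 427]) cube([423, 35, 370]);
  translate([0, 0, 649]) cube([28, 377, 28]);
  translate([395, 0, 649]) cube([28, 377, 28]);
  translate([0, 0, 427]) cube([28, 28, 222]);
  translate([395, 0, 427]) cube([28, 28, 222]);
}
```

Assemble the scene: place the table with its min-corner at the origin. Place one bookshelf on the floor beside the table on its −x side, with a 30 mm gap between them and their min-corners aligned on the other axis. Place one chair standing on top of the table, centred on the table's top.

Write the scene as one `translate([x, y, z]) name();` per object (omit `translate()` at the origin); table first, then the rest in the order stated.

table();
translate([-652, 0, 0]) bookshelf();
translate([530, 70, 704]) chair();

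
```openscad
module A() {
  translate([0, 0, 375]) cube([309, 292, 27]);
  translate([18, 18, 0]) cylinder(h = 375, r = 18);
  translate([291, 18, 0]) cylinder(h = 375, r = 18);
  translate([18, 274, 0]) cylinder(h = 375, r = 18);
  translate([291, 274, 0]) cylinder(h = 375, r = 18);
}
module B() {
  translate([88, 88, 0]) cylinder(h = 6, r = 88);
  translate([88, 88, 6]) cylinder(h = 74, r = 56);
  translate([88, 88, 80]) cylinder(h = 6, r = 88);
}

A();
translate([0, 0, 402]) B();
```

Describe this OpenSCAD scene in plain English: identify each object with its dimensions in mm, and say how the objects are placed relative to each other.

A is a four-legged stool. The seat is 309×292 mm, 27 mm thick, top at z = 402 mm. It stands on four round legs, each 36 mm in diameter, from z = 0 to the seat underside, each leg's axis is inset half a diameter from the nearest pair of seat edges (so the leg's bounding box is flush with the corner).

B is a spool: two coaxial disc flanges of radius 88 mm and thickness 6 mm, joined by a core cylinder of radius 56 mm and height 74 mm. The lower flange rests on z = 0 and the three cylinders share a vertical axis.

The spool is on top of the stool.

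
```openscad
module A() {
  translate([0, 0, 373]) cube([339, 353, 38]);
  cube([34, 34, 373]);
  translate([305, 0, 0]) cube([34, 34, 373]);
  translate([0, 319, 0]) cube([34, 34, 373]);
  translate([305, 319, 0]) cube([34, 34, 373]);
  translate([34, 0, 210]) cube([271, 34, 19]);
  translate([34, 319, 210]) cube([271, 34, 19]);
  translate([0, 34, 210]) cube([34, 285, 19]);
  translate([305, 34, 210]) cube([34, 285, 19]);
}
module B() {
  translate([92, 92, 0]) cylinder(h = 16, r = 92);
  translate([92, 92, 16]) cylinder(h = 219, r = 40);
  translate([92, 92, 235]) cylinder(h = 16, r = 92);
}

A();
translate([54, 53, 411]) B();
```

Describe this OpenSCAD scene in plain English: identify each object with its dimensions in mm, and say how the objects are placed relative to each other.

A is a simple wooden stool: a rectangular seat 339 mm (x) by 353 mm (y), 38 mm thick, top face at z = 411 mm, on four square legs, each 34×34 mm in cross-section. The legs rest on z = 0, each flush with a corner of the seat. Four stretchers, 34 mm wide and 19 mm tall, connect adjacent legs with their undersides at z = 210 mm, each running between the inner faces of the legs it joins and aligned with the legs' outer faces on the other axis.

B is a spool: two coaxial disc flanges of radius 92 mm and thickness 16 mm, joined by a core cylinder of radius 40 mm and height 219 mm. The lower flange rests on z = 0 and the three cylinders share a vertical axis.

The spool is on top of the stool.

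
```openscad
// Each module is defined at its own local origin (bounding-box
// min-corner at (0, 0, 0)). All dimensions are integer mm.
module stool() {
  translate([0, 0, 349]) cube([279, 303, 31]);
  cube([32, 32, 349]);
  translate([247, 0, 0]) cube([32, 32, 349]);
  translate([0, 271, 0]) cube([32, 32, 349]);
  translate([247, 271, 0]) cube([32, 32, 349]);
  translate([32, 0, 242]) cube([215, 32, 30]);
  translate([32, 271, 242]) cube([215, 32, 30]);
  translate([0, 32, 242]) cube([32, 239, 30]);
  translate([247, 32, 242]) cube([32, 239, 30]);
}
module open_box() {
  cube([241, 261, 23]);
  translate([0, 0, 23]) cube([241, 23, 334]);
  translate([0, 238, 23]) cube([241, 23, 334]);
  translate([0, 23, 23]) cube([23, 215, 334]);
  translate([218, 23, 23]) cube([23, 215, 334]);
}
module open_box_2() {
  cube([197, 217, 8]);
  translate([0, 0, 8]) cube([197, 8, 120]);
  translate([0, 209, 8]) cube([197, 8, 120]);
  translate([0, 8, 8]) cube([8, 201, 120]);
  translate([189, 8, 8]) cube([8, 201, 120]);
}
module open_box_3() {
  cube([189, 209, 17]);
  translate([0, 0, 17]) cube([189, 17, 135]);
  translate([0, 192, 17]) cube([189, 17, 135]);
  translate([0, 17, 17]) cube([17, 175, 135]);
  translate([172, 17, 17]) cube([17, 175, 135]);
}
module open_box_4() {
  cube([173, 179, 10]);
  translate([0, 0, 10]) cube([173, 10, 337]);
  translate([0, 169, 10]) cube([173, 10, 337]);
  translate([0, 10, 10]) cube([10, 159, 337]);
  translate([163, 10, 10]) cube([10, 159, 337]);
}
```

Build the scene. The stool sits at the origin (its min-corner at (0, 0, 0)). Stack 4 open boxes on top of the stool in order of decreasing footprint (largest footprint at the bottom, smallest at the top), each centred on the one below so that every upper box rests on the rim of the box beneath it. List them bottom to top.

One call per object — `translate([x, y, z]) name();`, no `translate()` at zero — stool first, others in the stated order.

stool();
translate([19, 21, 380]) open_box();
translate([41, 43, 737]) open_box_2();
translate([45, 47, 865]) open_box_3();
translate([53, 62, 1017]) open_box_4();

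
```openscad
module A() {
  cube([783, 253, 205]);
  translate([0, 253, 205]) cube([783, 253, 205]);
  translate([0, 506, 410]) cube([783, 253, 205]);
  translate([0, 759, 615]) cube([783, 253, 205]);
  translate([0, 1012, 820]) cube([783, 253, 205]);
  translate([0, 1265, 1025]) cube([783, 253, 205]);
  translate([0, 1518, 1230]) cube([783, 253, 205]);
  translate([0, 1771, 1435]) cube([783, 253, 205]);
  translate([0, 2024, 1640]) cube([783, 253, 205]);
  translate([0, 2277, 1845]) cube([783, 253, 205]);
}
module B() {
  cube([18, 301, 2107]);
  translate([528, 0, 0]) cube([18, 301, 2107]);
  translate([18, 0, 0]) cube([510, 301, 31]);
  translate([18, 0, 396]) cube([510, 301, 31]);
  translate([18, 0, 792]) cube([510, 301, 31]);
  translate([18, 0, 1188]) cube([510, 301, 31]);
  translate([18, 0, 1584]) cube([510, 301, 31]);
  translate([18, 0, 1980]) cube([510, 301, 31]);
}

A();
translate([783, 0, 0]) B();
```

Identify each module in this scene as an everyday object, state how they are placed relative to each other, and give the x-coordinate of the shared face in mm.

The staircase's +x face and the bookshelf's −x face are both at x = 783 mm.

A is a staircase. B is a bookshelf. The bookshelf is against the staircase's +x side, with their −y faces flush. The x-coordinate of the shared face is 783 mm.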